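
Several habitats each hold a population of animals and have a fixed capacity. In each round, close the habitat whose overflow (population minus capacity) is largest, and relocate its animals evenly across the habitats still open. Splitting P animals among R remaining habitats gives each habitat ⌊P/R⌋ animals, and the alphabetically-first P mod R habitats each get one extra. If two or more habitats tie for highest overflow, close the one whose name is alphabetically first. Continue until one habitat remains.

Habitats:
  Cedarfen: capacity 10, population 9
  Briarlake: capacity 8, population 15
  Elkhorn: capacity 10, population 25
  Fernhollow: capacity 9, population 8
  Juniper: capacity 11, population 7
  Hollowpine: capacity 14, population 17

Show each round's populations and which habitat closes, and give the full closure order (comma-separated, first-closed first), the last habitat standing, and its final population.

Closure order: Elkhorn, Briarlake, Hollowpine, Cedarfen, Fernhollow
Last habitat: Juniper with 81 animals

Round 1: Briarlake=15 Cedarfen=9 Elkhorn=25 Fernhollow=8 Hollowpine=17 Juniper=7 → close Elkhorn (overflow 15)
  25÷5 = 5 each, +1 to first 0
Round 2: Briarlake=20 Cedarfen=14 Fernhollow=13 Hollowpine=22 Juniper=12 → close Briarlake (overflow 12)
  20÷4 = 5 each, +1 to first 0
Round 3: Cedarfen=19 Fernhollow=18 Hollowpine=27 Juniper=17 → close Hollowpine (overflow 13)
  27÷3 = 9 each, +1 to first 0
Round 4: Cedarfen=28 Fernhollow=27 Juniper=26 → close Cedarfen (overflow 18)
  28÷2 = 14 each, +1 to first 0
Round 5: Fernhollow=41 Juniper=40 → close Fernhollow (overflow 32)
  41÷1 = 41 each, +1 to first 0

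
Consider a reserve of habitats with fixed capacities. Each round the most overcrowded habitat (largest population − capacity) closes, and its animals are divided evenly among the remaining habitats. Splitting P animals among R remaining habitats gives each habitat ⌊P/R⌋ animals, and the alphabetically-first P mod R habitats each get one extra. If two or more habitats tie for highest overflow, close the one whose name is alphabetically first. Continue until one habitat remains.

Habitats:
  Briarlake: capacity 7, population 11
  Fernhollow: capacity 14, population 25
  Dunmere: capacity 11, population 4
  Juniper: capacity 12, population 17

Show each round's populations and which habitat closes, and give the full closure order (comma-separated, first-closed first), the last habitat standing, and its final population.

Closure order: Fernhollow, Briarlake, Juniper
Last habitat: Dunmere with 57 animals

Round 1: Briarlake=11 Dunmere=4 Fernhollow=25 Juniper=17 → close Fernhollow (overflow 11)
  25÷3 = 8 each, +1 to first 1
Round 2: Briarlake=20 Dunmere=12 Juniper=25 → close Briarlake (overflow 13)
  20÷2 = 10 each, +1 to first 0
Round 3: Dunmere=22 Juniper=35 → close Juniper (overflow 23)
  35÷1 = 35 each, +1 to first 0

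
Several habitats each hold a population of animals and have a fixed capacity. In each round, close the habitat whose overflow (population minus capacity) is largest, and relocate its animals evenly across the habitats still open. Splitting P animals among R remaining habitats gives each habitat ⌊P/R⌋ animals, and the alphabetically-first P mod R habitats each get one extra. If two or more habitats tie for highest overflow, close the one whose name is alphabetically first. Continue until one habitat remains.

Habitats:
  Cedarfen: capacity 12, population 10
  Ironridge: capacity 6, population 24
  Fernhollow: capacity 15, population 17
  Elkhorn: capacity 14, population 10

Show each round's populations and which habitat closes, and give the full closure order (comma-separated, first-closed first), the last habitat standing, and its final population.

Round 1: Cedarfen=10 Elkhorn=10 Fernhollow=17 Ironridge=24 → close Ironridge (overflow 18)
  24÷3 = 8 each, +1 to first 0
Round 2: Cedarfen=18 Elkhorn=18 Fernhollow=25 → close Fernhollow (overflow 10)
  25÷2 = 12 each, +1 to first 1
Round 3: Cedarfen=31 Elkhorn=30 → close Cedarfen (overflow 19)
  31÷1 = 31 each, +1 to first 0

Closure order: Ironridge, Fernhollow, Cedarfen
Last habitat: Elkhorn with 61 animals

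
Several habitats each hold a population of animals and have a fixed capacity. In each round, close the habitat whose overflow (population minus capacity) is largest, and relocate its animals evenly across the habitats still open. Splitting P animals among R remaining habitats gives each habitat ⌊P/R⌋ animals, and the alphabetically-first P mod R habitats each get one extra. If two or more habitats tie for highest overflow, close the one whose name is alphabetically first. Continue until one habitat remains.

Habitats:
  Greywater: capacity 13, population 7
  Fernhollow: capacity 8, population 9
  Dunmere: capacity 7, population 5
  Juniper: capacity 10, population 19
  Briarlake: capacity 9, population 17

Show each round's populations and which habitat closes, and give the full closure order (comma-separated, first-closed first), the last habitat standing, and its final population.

Closure order: Juniper, Briarlake, Fernhollow, Dunmere
Last habitat: Greywater with 57 animals

Round 1: Briarlake=17 Dunmere=5 Fernhollow=9 Greywater=7 Juniper=19 → close Juniper (overflow 9)
  19÷4 = 4 each, +1 to first 3
Round 2: Briarlake=22 Dunmere=10 Fernhollow=14 Greywater=11 → close Briarlake (overflow 13)
  22÷3 = 7 each, +1 to first 1
Round 3: Dunmere=18 Fernhollow=21 Greywater=18 → close Fernhollow (overflow 13)
  21÷2 = 10 each, +1 to first 1
Round 4: Dunmere=29 Greywater=28 → close Dunmere (overflow 22)
  29÷1 = 29 each, +1 to first 0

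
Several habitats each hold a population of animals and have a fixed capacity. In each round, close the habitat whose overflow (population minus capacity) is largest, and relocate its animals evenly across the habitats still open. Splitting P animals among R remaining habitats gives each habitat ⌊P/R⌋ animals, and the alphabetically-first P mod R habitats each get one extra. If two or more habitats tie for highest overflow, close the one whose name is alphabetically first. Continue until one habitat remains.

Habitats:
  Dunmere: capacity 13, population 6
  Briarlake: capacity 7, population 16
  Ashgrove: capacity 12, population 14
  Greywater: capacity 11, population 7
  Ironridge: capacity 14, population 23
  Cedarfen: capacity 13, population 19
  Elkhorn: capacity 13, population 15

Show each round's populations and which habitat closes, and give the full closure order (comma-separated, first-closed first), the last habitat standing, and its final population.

Closure order: Briarlake, Ironridge, Cedarfen, Ashgrove, Elkhorn, Dunmere
Last habitat: Greywater with 100 animals

Round 1: Ashgrove=14 Briarlake=16 Cedarfen=19 Dunmere=6 Elkhorn=15 Greywater=7 Ironridge=23 → close Briarlake (overflow 9)
  16÷6 = 2 each, +1 to first 4
Round 2: Ashgrove=17 Cedarfen=22 Dunmere=9 Elkhorn=18 Greywater=9 Ironridge=25 → close Ironridge (overflow 11)
  25÷5 = 5 each, +1 to first 0
Round 3: Ashgrove=22 Cedarfen=27 Dunmere=14 Elkhorn=23 Greywater=14 → close Cedarfen (overflow 14)
  27÷4 = 6 each, +1 to first 3
Round 4: Ashgrove=29 Dunmere=21 Elkhorn=30 Greywater=20 → close Ashgrove (overflow 17)
  29÷3 = 9 each, +1 to first 2
Round 5: Dunmere=31 Elkhorn=40 Greywater=29 → close Elkhorn (overflow 27)
  40÷2 = 20 each, +1 to first 0
Round 6: Dunmere=51 Greywater=49 → close Dunmere (overflow 38)
  51÷1 = 51 each, +1 to first 0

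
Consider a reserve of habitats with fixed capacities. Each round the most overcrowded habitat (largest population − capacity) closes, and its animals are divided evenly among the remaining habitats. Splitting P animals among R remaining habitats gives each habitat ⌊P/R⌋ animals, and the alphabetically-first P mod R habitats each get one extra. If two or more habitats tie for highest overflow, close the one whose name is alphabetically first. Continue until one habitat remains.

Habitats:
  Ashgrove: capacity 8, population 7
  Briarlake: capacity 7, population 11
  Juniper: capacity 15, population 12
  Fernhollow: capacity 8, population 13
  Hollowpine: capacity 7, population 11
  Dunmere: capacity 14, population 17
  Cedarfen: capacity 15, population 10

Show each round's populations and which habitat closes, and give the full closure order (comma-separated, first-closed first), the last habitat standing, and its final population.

Closure order: Fernhollow, Briarlake, Dunmere, Hollowpine, Ashgrove, Cedarfen
Last habitat: Juniper with 81 animals

Round 1: Ashgrove=7 Briarlake=11 Cedarfen=10 Dunmere=17 Fernhollow=13 Hollowpine=11 Juniper=12 → close Fernhollow (overflow 5)
  13÷6 = 2 each, +1 to first 1
Round 2: Ashgrove=10 Briarlake=13 Cedarfen=12 Dunmere=19 Hollowpine=13 Juniper=14 → close Briarlake (overflow 6)
  13÷5 = 2 each, +1 to first 3
Round 3: Ashgrove=13 Cedarfen=15 Dunmere=22 Hollowpine=15 Juniper=16 → close Dunmere (overflow 8)
  22÷4 = 5 each, +1 to first 2
Round 4: Ashgrove=19 Cedarfen=21 Hollowpine=20 Juniper=21 → close Hollowpine (overflow 13)
  20÷3 = 6 each, +1 to first 2
Round 5: Ashgrove=26 Cedarfen=28 Juniper=27 → close Ashgrove (overflow 18)
  26÷2 = 13 each, +1 to first 0
Round 6: Cedarfen=41 Juniper=40 → close Cedarfen (overflow 26)
  41÷1 = 41 each, +1 to first 0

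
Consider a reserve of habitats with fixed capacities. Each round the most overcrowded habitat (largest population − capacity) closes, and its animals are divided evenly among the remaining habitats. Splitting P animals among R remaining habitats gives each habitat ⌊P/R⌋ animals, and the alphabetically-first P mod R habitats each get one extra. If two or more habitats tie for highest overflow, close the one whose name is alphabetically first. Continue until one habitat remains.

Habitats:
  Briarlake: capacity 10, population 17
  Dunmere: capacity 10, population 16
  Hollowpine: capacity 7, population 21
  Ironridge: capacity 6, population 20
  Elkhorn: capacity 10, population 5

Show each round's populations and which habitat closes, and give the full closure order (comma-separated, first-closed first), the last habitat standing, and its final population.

Round 1: Briarlake=17 Dunmere=16 Elkhorn=5 Hollowpine=21 Ironridge=20 → close Hollowpine (overflow 14)
  21÷4 = 5 each, +1 to first 1
Round 2: Briarlake=23 Dunmere=21 Elkhorn=10 Ironridge=25 → close Ironridge (overflow 19)
  25÷3 = 8 each, +1 to first 1
Round 3: Briarlake=32 Dunmere=29 Elkhorn=18 → close Briarlake (overflow 22)
  32÷2 = 16 each, +1 to first 0
Round 4: Dunmere=45 Elkhorn=34 → close Dunmere (overflow 35)
  45÷1 = 45 each, +1 to first 0

Closure order: Hollowpine, Ironridge, Briarlake, Dunmere
Last habitat: Elkhorn with 79 animals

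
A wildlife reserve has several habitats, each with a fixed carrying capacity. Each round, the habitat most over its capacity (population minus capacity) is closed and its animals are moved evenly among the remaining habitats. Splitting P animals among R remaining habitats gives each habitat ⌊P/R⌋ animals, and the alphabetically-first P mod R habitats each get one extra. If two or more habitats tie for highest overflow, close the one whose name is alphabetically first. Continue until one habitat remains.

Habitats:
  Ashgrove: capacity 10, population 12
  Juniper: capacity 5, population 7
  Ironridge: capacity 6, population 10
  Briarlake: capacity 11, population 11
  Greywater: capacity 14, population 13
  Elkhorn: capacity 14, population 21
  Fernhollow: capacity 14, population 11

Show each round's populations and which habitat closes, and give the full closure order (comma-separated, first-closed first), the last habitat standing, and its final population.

Closure order: Elkhorn, Ironridge, Ashgrove, Briarlake, Juniper, Fernhollow
Last habitat: Greywater with 85 animals

Round 1: Ashgrove=12 Briarlake=11 Elkhorn=21 Fernhollow=11 Greywater=13 Ironridge=10 Juniper=7 → close Elkhorn (overflow 7)
  21÷6 = 3 each, +1 to first 3
Round 2: Ashgrove=16 Briarlake=15 Fernhollow=15 Greywater=16 Ironridge=13 Juniper=10 → close Ironridge (overflow 7)
  13÷5 = 2 each, +1 to first 3
Round 3: Ashgrove=19 Briarlake=18 Fernhollow=18 Greywater=18 Juniper=12 → close Ashgrove (overflow 9)
  19÷4 = 4 each, +1 to first 3
Round 4: Briarlake=23 Fernhollow=23 Greywater=23 Juniper=16 → close Briarlake (overflow 12)
  23÷3 = 7 each, +1 to first 2
Round 5: Fernhollow=31 Greywater=31 Juniper=23 → close Juniper (overflow 18)
  23÷2 = 11 each, +1 to first 1
Round 6: Fernhollow=43 Greywater=42 → close Fernhollow (overflow 29)
  43÷1 = 43 each, +1 to first 0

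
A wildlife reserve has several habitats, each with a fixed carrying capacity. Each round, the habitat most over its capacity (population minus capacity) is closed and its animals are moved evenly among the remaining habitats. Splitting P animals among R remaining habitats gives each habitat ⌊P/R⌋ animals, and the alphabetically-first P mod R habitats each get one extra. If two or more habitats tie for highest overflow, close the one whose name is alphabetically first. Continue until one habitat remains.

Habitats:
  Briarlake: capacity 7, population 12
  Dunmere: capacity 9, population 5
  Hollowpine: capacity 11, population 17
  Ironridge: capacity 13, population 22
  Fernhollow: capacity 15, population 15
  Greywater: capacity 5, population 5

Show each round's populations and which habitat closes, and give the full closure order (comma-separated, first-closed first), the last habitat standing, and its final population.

Closure order: Ironridge, Briarlake, Hollowpine, Fernhollow, Dunmere
Last habitat: Greywater with 76 animals

Round 1: Briarlake=12 Dunmere=5 Fernhollow=15 Greywater=5 Hollowpine=17 Ironridge=22 → close Ironridge (overflow 9)
  22÷5 = 4 each, +1 to first 2
Round 2: Briarlake=17 Dunmere=10 Fernhollow=19 Greywater=9 Hollowpine=21 → close Briarlake (overflow 10)
  17÷4 = 4 each, +1 to first 1
Round 3: Dunmere=15 Fernhollow=23 Greywater=13 Hollowpine=25 → close Hollowpine (overflow 14)
  25÷3 = 8 each, +1 to first 1
Round 4: Dunmere=24 Fernhollow=31 Greywater=21 → close Fernhollow (overflow 16)
  31÷2 = 15 each, +1 to first 1
Round 5: Dunmere=40 Greywater=36 → close Dunmere (overflow 31)
  40÷1 = 40 each, +1 to first 0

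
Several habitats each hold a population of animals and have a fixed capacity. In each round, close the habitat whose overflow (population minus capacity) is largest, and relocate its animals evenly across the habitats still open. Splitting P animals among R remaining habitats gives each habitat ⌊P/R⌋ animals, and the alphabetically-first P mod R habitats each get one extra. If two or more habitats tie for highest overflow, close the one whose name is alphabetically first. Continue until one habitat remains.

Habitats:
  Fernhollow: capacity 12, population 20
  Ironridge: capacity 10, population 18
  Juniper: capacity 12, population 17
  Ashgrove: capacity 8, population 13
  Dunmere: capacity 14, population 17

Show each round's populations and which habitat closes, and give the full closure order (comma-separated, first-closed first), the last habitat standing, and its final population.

Closure order: Fernhollow, Ironridge, Ashgrove, Juniper
Last habitat: Dunmere with 85 animals

Round 1: Ashgrove=13 Dunmere=17 Fernhollow=20 Ironridge=18 Juniper=17 → close Fernhollow (overflow 8)
  20÷4 = 5 each, +1 to first 0
Round 2: Ashgrove=18 Dunmere=22 Ironridge=23 Juniper=22 → close Ironridge (overflow 13)
  23÷3 = 7 each, +1 to first 2
Round 3: Ashgrove=26 Dunmere=30 Juniper=29 → close Ashgrove (overflow 18)
  26÷2 = 13 each, +1 to first 0
Round 4: Dunmere=43 Juniper=42 → close Juniper (overflow 30)
  42÷1 = 42 each, +1 to first 0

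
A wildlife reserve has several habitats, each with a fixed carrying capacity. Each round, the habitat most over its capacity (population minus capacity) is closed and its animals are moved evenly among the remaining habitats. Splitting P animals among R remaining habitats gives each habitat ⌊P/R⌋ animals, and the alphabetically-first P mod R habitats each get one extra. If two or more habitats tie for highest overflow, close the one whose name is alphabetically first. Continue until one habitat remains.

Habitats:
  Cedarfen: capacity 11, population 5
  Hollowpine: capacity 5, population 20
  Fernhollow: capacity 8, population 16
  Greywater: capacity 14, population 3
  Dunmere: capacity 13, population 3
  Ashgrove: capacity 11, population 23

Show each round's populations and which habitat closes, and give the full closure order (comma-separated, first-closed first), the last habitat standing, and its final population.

Closure order: Hollowpine, Ashgrove, Fernhollow, Cedarfen, Dunmere
Last habitat: Greywater with 70 animals

Round 1: Ashgrove=23 Cedarfen=5 Dunmere=3 Fernhollow=16 Greywater=3 Hollowpine=20 → close Hollowpine (overflow 15)
  20÷5 = 4 each, +1 to first 0
Round 2: Ashgrove=27 Cedarfen=9 Dunmere=7 Fernhollow=20 Greywater=7 → close Ashgrove (overflow 16)
  27÷4 = 6 each, +1 to first 3
Round 3: Cedarfen=16 Dunmere=14 Fernhollow=27 Greywater=13 → close Fernhollow (overflow 19)
  27÷3 = 9 each, +1 to first 0
Round 4: Cedarfen=25 Dunmere=23 Greywater=22 → close Cedarfen (overflow 14)
  25÷2 = 12 each, +1 to first 1
Round 5: Dunmere=36 Greywater=34 → close Dunmere (overflow 23)
  36÷1 = 36 each, +1 to first 0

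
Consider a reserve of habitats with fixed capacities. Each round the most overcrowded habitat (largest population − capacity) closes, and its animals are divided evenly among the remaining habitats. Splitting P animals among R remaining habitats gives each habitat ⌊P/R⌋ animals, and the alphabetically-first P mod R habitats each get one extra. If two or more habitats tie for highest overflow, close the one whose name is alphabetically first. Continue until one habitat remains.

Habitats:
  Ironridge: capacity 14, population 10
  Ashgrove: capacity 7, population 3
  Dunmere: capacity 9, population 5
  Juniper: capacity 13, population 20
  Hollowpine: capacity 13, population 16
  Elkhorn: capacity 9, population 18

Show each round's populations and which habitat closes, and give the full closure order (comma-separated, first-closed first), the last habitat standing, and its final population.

Round 1: Ashgrove=3 Dunmere=5 Elkhorn=18 Hollowpine=16 Ironridge=10 Juniper=20 → close Elkhorn (overflow 9)
  18÷5 = 3 each, +1 to first 3
Round 2: Ashgrove=7 Dunmere=9 Hollowpine=20 Ironridge=13 Juniper=23 → close Juniper (overflow 10)
  23÷4 = 5 each, +1 to first 3
Round 3: Ashgrove=13 Dunmere=15 Hollowpine=26 Ironridge=18 → close Hollowpine (overflow 13)
  26÷3 = 8 each, +1 to first 2
Round 4: Ashgrove=22 Dunmere=24 Ironridge=26 → close Ashgrove (overflow 15)
  22÷2 = 11 each, +1 to first 0
Round 5: Dunmere=35 Ironridge=37 → close Dunmere (overflow 26)
  35÷1 = 35 each, +1 to first 0

Closure order: Elkhorn, Juniper, Hollowpine, Ashgrove, Dunmere
Last habitat: Ironridge with 72 animals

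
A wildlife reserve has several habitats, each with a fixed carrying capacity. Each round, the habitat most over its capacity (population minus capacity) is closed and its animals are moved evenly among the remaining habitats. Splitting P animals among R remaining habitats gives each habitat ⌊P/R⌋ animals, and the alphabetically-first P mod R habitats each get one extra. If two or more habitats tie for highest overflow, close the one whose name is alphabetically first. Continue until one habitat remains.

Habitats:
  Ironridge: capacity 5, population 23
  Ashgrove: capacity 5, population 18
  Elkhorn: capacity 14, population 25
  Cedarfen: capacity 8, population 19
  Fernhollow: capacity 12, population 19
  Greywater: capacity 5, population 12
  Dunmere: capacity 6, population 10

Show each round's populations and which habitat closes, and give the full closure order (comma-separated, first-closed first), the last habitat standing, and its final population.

Closure order: Ironridge, Ashgrove, Cedarfen, Elkhorn, Fernhollow, Dunmere
Last habitat: Greywater with 126 animals

Round 1: Ashgrove=18 Cedarfen=19 Dunmere=10 Elkhorn=25 Fernhollow=19 Greywater=12 Ironridge=23 → close Ironridge (overflow 18)
  23÷6 = 3 each, +1 to first 5
Round 2: Ashgrove=22 Cedarfen=23 Dunmere=14 Elkhorn=29 Fernhollow=23 Greywater=15 → close Ashgrove (overflow 17)
  22÷5 = 4 each, +1 to first 2
Round 3: Cedarfen=28 Dunmere=19 Elkhorn=33 Fernhollow=27 Greywater=19 → close Cedarfen (overflow 20)
  28÷4 = 7 each, +1 to first 0
Round 4: Dunmere=26 Elkhorn=40 Fernhollow=34 Greywater=26 → close Elkhorn (overflow 26)
  40÷3 = 13 each, +1 to first 1
Round 5: Dunmere=40 Fernhollow=47 Greywater=39 → close Fernhollow (overflow 35)
  47÷2 = 23 each, +1 to first 1
Round 6: Dunmere=64 Greywater=62 → close Dunmere (overflow 58)
  64÷1 = 64 each, +1 to first 0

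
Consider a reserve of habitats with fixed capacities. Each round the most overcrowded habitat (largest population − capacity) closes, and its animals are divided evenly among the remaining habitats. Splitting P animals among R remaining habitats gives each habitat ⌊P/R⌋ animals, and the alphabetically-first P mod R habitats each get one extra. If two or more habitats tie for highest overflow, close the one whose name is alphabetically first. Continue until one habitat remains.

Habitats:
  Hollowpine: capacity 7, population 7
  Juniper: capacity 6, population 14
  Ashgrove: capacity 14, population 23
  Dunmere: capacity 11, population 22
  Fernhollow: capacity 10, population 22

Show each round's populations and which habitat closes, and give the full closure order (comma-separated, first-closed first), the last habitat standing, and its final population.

Round 1: Ashgrove=23 Dunmere=22 Fernhollow=22 Hollowpine=7 Juniper=14 → close Fernhollow (overflow 12)
  22÷4 = 5 each, +1 to first 2
Round 2: Ashgrove=29 Dunmere=28 Hollowpine=12 Juniper=19 → close Dunmere (overflow 17)
  28÷3 = 9 each, +1 to first 1
Round 3: Ashgrove=39 Hollowpine=21 Juniper=28 → close Ashgrove (overflow 25)
  39÷2 = 19 each, +1 to first 1
Round 4: Hollowpine=41 Juniper=47 → close Juniper (overflow 41)
  47÷1 = 47 each, +1 to first 0

Closure order: Fernhollow, Dunmere, Ashgrove, Juniper
Last habitat: Hollowpine with 88 animals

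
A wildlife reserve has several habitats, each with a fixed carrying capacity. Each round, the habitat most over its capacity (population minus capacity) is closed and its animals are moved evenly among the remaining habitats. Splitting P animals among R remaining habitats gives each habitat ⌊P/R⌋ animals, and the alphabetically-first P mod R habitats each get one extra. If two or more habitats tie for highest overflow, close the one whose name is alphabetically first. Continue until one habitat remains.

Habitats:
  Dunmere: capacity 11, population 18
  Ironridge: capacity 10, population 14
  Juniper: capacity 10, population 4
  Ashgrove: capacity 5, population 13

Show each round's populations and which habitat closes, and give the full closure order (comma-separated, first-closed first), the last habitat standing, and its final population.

Closure order: Ashgrove, Dunmere, Ironridge
Last habitat: Juniper with 49 animals

Round 1: Ashgrove=13 Dunmere=18 Ironridge=14 Juniper=4 → close Ashgrove (overflow 8)
  13÷3 = 4 each, +1 to first 1
Round 2: Dunmere=23 Ironridge=18 Juniper=8 → close Dunmere (overflow 12)
  23÷2 = 11 each, +1 to first 1
Round 3: Ironridge=30 Juniper=19 → close Ironridge (overflow 20)
  30÷1 = 30 each, +1 to first 0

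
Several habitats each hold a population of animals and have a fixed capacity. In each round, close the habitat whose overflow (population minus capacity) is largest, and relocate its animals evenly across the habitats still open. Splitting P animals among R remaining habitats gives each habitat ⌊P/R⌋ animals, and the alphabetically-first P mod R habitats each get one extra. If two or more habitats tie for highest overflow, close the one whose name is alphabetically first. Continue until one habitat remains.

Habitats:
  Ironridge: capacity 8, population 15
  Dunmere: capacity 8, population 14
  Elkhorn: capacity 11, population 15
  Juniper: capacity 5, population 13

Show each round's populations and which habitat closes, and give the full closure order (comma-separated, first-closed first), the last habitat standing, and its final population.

Round 1: Dunmere=14 Elkhorn=15 Ironridge=15 Juniper=13 → close Juniper (overflow 8)
  13÷3 = 4 each, +1 to first 1
Round 2: Dunmere=19 Elkhorn=19 Ironridge=19 → close Dunmere (overflow 11)
  19÷2 = 9 each, +1 to first 1
Round 3: Elkhorn=29 Ironridge=28 → close Ironridge (overflow 20)
  28÷1 = 28 each, +1 to first 0

Closure order: Juniper, Dunmere, Ironridge
Last habitat: Elkhorn with 57 animals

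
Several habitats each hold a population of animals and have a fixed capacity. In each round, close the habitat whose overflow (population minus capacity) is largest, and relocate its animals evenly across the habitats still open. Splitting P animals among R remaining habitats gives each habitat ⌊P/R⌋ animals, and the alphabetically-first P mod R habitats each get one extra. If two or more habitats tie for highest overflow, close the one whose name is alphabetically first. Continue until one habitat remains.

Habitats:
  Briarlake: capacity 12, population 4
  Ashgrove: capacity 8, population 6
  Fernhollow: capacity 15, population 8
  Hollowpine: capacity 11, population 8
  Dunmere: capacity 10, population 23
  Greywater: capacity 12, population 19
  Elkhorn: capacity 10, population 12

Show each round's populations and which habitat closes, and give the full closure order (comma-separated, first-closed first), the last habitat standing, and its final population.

Closure order: Dunmere, Greywater, Elkhorn, Ashgrove, Hollowpine, Briarlake
Last habitat: Fernhollow with 80 animals

Round 1: Ashgrove=6 Briarlake=4 Dunmere=23 Elkhorn=12 Fernhollow=8 Greywater=19 Hollowpine=8 → close Dunmere (overflow 13)
  23÷6 = 3 each, +1 to first 5
Round 2: Ashgrove=10 Briarlake=8 Elkhorn=16 Fernhollow=12 Greywater=23 Hollowpine=11 → close Greywater (overflow 11)
  23÷5 = 4 each, +1 to first 3
Round 3: Ashgrove=15 Briarlake=13 Elkhorn=21 Fernhollow=16 Hollowpine=15 → close Elkhorn (overflow 11)
  21÷4 = 5 each, +1 to first 1
Round 4: Ashgrove=21 Briarlake=18 Fernhollow=21 Hollowpine=20 → close Ashgrove (overflow 13)
  21÷3 = 7 each, +1 to first 0
Round 5: Briarlake=25 Fernhollow=28 Hollowpine=27 → close Hollowpine (overflow 16)
  27÷2 = 13 each, +1 to first 1
Round 6: Briarlake=39 Fernhollow=41 → close Briarlake (overflow 27)
  39÷1 = 39 each, +1 to first 0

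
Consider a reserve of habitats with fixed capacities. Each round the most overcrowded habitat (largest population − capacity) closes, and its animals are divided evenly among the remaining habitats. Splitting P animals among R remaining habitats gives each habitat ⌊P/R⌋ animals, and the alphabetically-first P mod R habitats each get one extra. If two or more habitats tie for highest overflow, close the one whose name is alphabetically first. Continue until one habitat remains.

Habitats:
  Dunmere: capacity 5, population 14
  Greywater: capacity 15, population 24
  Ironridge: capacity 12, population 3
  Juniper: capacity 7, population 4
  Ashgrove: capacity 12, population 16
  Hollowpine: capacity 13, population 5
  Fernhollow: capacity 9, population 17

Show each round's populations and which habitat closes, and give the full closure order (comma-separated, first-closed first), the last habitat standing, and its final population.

Closure order: Dunmere, Fernhollow, Greywater, Ashgrove, Juniper, Hollowpine
Last habitat: Ironridge with 83 animals

Round 1: Ashgrove=16 Dunmere=14 Fernhollow=17 Greywater=24 Hollowpine=5 Ironridge=3 Juniper=4 → close Dunmere (overflow 9)
  14÷6 = 2 each, +1 to first 2
Round 2: Ashgrove=19 Fernhollow=20 Greywater=26 Hollowpine=7 Ironridge=5 Juniper=6 → close Fernhollow (overflow 11)
  20÷5 = 4 each, +1 to first 0
Round 3: Ashgrove=23 Greywater=30 Hollowpine=11 Ironridge=9 Juniper=10 → close Greywater (overflow 15)
  30÷4 = 7 each, +1 to first 2
Round 4: Ashgrove=31 Hollowpine=19 Ironridge=16 Juniper=17 → close Ashgrove (overflow 19)
  31÷3 = 10 each, +1 to first 1
Round 5: Hollowpine=30 Ironridge=26 Juniper=27 → close Juniper (overflow 20)
  27÷2 = 13 each, +1 to first 1
Round 6: Hollowpine=44 Ironridge=39 → close Hollowpine (overflow 31)
  44÷1 = 44 each, +1 to first 0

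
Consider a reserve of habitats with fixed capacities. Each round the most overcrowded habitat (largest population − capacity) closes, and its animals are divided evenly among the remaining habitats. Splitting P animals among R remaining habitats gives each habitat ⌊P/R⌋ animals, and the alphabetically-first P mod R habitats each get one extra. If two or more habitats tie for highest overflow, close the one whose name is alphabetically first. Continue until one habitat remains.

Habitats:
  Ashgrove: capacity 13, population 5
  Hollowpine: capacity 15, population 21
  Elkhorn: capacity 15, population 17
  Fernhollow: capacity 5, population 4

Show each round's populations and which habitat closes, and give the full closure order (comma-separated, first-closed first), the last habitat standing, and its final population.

Closure order: Hollowpine, Elkhorn, Fernhollow
Last habitat: Ashgrove with 47 animals

Round 1: Ashgrove=5 Elkhorn=17 Fernhollow=4 Hollowpine=21 → close Hollowpine (overflow 6)
  21÷3 = 7 each, +1 to first 0
Round 2: Ashgrove=12 Elkhorn=24 Fernhollow=11 → close Elkhorn (overflow 9)
  24÷2 = 12 each, +1 to first 0
Round 3: Ashgrove=24 Fernhollow=23 → close Fernhollow (overflow 18)
  23÷1 = 23 each, +1 to first 0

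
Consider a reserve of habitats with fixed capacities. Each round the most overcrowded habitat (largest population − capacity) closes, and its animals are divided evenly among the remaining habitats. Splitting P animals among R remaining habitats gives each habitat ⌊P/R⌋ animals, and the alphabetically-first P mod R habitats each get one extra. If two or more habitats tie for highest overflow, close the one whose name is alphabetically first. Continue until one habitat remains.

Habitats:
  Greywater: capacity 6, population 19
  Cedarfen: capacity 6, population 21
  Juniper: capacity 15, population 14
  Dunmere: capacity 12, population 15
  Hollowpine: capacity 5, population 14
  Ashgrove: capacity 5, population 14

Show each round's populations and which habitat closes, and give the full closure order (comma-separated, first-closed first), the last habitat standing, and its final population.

Closure order: Cedarfen, Greywater, Ashgrove, Hollowpine, Dunmere
Last habitat: Juniper with 97 animals

Round 1: Ashgrove=14 Cedarfen=21 Dunmere=15 Greywater=19 Hollowpine=14 Juniper=14 → close Cedarfen (overflow 15)
  21÷5 = 4 each, +1 to first 1
Round 2: Ashgrove=19 Dunmere=19 Greywater=23 Hollowpine=18 Juniper=18 → close Greywater (overflow 17)
  23÷4 = 5 each, +1 to first 3
Round 3: Ashgrove=25 Dunmere=25 Hollowpine=24 Juniper=23 → close Ashgrove (overflow 20)
  25÷3 = 8 each, +1 to first 1
Round 4: Dunmere=34 Hollowpine=32 Juniper=31 → close Hollowpine (overflow 27)
  32÷2 = 16 each, +1 to first 0
Round 5: Dunmere=50 Juniper=47 → close Dunmere (overflow 38)
  50÷1 = 50 each, +1 to first 0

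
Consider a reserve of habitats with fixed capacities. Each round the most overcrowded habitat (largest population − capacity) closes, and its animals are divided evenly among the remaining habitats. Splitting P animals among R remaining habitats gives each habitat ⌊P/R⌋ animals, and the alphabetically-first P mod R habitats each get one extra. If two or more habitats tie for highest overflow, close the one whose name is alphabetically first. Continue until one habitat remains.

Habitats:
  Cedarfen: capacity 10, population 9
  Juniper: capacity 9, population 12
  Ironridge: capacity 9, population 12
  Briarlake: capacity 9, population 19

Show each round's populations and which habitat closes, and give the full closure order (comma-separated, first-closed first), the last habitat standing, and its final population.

Round 1: Briarlake=19 Cedarfen=9 Ironridge=12 Juniper=12 → close Briarlake (overflow 10)
  19÷3 = 6 each, +1 to first 1
Round 2: Cedarfen=16 Ironridge=18 Juniper=18 → close Ironridge (overflow 9)
  18÷2 = 9 each, +1 to first 0
Round 3: Cedarfen=25 Juniper=27 → close Juniper (overflow 18)
  27÷1 = 27 each, +1 to first 0

Closure order: Briarlake, Ironridge, Juniper
Last habitat: Cedarfen with 52 animals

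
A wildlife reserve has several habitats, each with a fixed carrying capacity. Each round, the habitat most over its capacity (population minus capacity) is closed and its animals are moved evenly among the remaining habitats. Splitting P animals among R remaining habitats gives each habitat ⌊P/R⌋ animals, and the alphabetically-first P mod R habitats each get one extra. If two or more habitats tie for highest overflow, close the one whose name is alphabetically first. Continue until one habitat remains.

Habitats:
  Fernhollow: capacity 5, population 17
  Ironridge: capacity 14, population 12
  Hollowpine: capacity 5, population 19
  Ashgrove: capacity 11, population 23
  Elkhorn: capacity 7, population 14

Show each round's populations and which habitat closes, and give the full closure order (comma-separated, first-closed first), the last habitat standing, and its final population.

Closure order: Hollowpine, Ashgrove, Fernhollow, Elkhorn
Last habitat: Ironridge with 85 animals

Round 1: Ashgrove=23 Elkhorn=14 Fernhollow=17 Hollowpine=19 Ironridge=12 → close Hollowpine (overflow 14)
  19÷4 = 4 each, +1 to first 3
Round 2: Ashgrove=28 Elkhorn=19 Fernhollow=22 Ironridge=16 → close Ashgrove (overflow 17)
  28÷3 = 9 each, +1 to first 1
Round 3: Elkhorn=29 Fernhollow=31 Ironridge=25 → close Fernhollow (overflow 26)
  31÷2 = 15 each, +1 to first 1
Round 4: Elkhorn=45 Ironridge=40 → close Elkhorn (overflow 38)
  45÷1 = 45 each, +1 to first 0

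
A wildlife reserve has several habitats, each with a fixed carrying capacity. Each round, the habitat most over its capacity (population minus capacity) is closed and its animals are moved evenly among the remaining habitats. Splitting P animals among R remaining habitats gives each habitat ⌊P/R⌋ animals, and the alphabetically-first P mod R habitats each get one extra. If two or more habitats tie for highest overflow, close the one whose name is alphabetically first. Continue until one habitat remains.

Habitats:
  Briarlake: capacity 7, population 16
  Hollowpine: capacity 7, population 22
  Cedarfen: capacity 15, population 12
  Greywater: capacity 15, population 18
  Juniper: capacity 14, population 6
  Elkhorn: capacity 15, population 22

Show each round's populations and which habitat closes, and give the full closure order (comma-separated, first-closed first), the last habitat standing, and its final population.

Round 1: Briarlake=16 Cedarfen=12 Elkhorn=22 Greywater=18 Hollowpine=22 Juniper=6 → close Hollowpine (overflow 15)
  22÷5 = 4 each, +1 to first 2
Round 2: Briarlake=21 Cedarfen=17 Elkhorn=26 Greywater=22 Juniper=10 → close Briarlake (overflow 14)
  21÷4 = 5 each, +1 to first 1
Round 3: Cedarfen=23 Elkhorn=31 Greywater=27 Juniper=15 → close Elkhorn (overflow 16)
  31÷3 = 10 each, +1 to first 1
Round 4: Cedarfen=34 Greywater=37 Juniper=25 → close Greywater (overflow 22)
  37÷2 = 18 each, +1 to first 1
Round 5: Cedarfen=53 Juniper=43 → close Cedarfen (overflow 38)
  53÷1 = 53 each, +1 to first 0

Closure order: Hollowpine, Briarlake, Elkhorn, Greywater, Cedarfen
Last habitat: Juniper with 96 animals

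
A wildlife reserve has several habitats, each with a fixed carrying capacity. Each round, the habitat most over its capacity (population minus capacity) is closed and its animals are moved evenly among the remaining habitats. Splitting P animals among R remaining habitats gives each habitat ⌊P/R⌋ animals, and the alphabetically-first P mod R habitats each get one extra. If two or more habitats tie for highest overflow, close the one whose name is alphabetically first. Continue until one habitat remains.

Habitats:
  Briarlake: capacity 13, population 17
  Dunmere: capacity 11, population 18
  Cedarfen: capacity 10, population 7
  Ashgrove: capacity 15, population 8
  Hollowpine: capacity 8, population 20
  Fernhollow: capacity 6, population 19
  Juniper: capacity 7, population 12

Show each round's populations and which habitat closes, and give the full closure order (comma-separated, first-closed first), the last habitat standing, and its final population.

Round 1: Ashgrove=8 Briarlake=17 Cedarfen=7 Dunmere=18 Fernhollow=19 Hollowpine=20 Juniper=12 → close Fernhollow (overflow 13)
  19÷6 = 3 each, +1 to first 1
Round 2: Ashgrove=12 Briarlake=20 Cedarfen=10 Dunmere=21 Hollowpine=23 Juniper=15 → close Hollowpine (overflow 15)
  23÷5 = 4 each, +1 to first 3
Round 3: Ashgrove=17 Briarlake=25 Cedarfen=15 Dunmere=25 Juniper=19 → close Dunmere (overflow 14)
  25÷4 = 6 each, +1 to first 1
Round 4: Ashgrove=24 Briarlake=31 Cedarfen=21 Juniper=25 → close Briarlake (overflow 18)
  31÷3 = 10 each, +1 to first 1
Round 5: Ashgrove=35 Cedarfen=31 Juniper=35 → close Juniper (overflow 28)
  35÷2 = 17 each, +1 to first 1
Round 6: Ashgrove=53 Cedarfen=48 → close Ashgrove (overflow 38)
  53÷1 = 53 each, +1 to first 0

Closure order: Fernhollow, Hollowpine, Dunmere, Briarlake, Juniper, Ashgrove
Last habitat: Cedarfen with 101 animals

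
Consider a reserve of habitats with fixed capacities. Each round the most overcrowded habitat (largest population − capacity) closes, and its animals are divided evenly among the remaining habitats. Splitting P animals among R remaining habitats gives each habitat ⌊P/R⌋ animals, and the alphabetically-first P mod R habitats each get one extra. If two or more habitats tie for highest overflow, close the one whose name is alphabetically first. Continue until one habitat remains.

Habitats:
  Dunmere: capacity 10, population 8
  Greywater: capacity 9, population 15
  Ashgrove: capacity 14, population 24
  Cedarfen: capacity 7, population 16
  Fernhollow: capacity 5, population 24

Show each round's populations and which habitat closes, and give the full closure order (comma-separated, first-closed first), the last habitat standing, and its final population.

Closure order: Fernhollow, Ashgrove, Cedarfen, Greywater
Last habitat: Dunmere with 87 animals

Round 1: Ashgrove=24 Cedarfen=16 Dunmere=8 Fernhollow=24 Greywater=15 → close Fernhollow (overflow 19)
  24÷4 = 6 each, +1 to first 0
Round 2: Ashgrove=30 Cedarfen=22 Dunmere=14 Greywater=21 → close Ashgrove (overflow 16)
  30÷3 = 10 each, +1 to first 0
Round 3: Cedarfen=32 Dunmere=24 Greywater=31 → close Cedarfen (overflow 25)
  32÷2 = 16 each, +1 to first 0
Round 4: Dunmere=40 Greywater=47 → close Greywater (overflow 38)
  47÷1 = 47 each, +1 to first 0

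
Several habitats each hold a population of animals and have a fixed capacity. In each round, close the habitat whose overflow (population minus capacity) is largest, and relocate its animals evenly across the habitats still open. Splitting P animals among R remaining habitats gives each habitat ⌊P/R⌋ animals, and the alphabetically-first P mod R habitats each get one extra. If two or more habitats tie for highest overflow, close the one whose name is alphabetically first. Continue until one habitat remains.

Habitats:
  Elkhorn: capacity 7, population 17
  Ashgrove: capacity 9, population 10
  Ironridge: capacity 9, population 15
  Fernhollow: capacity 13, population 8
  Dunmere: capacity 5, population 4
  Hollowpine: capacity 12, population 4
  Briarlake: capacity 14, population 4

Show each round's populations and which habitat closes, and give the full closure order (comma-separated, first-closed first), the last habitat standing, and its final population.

Round 1: Ashgrove=10 Briarlake=4 Dunmere=4 Elkhorn=17 Fernhollow=8 Hollowpine=4 Ironridge=15 → close Elkhorn (overflow 10)
  17÷6 = 2 each, +1 to first 5
Round 2: Ashgrove=13 Briarlake=7 Dunmere=7 Fernhollow=11 Hollowpine=7 Ironridge=17 → close Ironridge (overflow 8)
  17÷5 = 3 each, +1 to first 2
Round 3: Ashgrove=17 Briarlake=11 Dunmere=10 Fernhollow=14 Hollowpine=10 → close Ashgrove (overflow 8)
  17÷4 = 4 each, +1 to first 1
Round 4: Briarlake=16 Dunmere=14 Fernhollow=18 Hollowpine=14 → close Dunmere (overflow 9)
  14÷3 = 4 each, +1 to first 2
Round 5: Briarlake=21 Fernhollow=23 Hollowpine=18 → close Fernhollow (overflow 10)
  23÷2 = 11 each, +1 to first 1
Round 6: Briarlake=33 Hollowpine=29 → close Briarlake (overflow 19)
  33÷1 = 33 each, +1 to first 0

Closure order: Elkhorn, Ironridge, Ashgrove, Dunmere, Fernhollow, Briarlake
Last habitat: Hollowpine with 62 animals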